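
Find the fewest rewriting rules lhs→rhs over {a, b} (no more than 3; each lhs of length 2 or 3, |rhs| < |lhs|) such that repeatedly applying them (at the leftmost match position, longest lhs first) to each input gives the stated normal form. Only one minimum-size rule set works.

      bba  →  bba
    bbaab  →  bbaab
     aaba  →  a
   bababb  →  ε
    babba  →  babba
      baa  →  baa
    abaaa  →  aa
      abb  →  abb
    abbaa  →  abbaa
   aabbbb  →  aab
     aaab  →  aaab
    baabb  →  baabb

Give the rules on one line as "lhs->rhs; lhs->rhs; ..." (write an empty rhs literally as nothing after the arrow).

  | bba
  | bbaab
  | aaba => a
  | bababb => bbb => ε

aba->; bbb->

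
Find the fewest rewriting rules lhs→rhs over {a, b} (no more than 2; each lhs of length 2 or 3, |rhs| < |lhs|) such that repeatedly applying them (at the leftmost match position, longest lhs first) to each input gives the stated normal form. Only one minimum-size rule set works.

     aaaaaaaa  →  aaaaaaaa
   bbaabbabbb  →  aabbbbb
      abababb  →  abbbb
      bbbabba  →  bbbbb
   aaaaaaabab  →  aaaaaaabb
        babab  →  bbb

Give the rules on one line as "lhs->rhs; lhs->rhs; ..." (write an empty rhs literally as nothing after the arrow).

  | aaaaaaaa
  | bbaabbabbb => baabbabbb => aabbabbb => aabbbbb
  | abababb => abbabb => abbbb
  | bbbabba => bbbbba => bbbbb

ba->b; baa->aa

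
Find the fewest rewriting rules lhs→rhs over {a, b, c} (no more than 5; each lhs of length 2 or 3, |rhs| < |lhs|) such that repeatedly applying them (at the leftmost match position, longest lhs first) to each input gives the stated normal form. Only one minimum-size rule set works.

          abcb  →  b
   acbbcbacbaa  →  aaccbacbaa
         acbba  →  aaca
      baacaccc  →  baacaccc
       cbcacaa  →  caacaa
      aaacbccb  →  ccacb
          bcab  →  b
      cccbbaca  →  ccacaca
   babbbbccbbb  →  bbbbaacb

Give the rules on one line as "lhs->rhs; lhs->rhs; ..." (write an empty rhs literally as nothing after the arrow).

aaa->c; ab->b; bc->a; cbb->ac

  | abcb => bcb => ab => b
  | acbbcbacbaa => aaccbacbaa
  | acbba => aaca
  | baacaccc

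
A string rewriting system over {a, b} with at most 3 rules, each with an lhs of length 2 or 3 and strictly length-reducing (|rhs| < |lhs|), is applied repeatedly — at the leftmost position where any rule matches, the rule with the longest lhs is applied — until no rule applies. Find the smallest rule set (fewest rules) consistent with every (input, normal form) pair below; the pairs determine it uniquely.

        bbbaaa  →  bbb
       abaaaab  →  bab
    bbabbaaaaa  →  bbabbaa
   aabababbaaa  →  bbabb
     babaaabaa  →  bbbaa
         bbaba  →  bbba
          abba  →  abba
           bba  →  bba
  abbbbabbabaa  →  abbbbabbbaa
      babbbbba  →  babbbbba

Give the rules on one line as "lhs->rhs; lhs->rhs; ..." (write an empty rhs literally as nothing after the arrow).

aaa->; aba->ba

  | bbbaaa => bbb
  | abaaaab => baaaab => bab
  | bbabbaaaaa => bbabbaa
  | aabababbaaa => abababbaaa => bababbaaa => bbabbaaa => bbabb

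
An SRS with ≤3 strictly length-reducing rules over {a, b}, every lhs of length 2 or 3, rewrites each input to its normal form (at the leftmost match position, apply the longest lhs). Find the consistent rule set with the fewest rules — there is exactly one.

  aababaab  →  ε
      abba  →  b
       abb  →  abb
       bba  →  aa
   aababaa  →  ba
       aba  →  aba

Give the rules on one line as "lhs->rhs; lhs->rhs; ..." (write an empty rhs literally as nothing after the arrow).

  | aababaab => aaaab => bab => ε
  | abba => aaa => b
  | abb
  | bba => aa

aaa->b; bab->; bba->aa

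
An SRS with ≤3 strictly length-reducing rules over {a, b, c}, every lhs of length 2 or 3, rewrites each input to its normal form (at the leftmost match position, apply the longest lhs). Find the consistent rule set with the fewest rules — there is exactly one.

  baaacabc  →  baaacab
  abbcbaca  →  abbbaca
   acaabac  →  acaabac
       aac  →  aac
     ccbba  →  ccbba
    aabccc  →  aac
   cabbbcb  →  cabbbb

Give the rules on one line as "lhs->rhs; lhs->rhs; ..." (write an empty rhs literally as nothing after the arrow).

  | baaacabc => baaacab
  | abbcbaca => abbbaca
  | acaabac
  | aac

bc->b; bcc->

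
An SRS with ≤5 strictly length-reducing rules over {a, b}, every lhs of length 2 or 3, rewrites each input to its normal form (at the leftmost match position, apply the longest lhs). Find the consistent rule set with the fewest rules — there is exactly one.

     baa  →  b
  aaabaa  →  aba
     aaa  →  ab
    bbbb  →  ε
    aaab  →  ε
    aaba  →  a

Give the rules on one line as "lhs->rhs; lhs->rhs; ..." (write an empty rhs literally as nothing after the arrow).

  | baa => b
  | aaabaa => abbaa => aaaa => aba
  | aaa => ab
  | bbbb => abb => aa => ε

aa->; aaa->ab; aab->; bb->a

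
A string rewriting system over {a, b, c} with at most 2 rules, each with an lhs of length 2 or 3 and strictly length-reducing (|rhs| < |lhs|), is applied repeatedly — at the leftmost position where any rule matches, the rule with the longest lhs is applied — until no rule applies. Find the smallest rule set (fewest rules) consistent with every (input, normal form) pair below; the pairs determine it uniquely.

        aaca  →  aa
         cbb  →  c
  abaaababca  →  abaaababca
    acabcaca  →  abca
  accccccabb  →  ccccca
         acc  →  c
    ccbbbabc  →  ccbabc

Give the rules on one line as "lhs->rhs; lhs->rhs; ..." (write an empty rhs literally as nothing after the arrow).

  | aaca => aa
  | cbb => c
  | abaaababca
  | acabcaca => abcaca => abca

ac->; bb->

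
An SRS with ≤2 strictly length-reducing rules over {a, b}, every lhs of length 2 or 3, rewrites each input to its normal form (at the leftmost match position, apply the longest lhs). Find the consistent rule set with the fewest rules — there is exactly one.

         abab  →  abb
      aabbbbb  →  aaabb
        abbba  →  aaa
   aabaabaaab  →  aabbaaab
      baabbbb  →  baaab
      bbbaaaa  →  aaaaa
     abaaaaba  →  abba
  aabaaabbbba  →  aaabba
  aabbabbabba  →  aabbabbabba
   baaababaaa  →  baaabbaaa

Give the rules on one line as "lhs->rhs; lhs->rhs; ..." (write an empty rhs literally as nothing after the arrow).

aba->ab; bbb->a

  | abab => abb
  | aabbbbb => aaabb
  | abbba => aaa
  | aabaabaaab => aababaaab => aabbaaab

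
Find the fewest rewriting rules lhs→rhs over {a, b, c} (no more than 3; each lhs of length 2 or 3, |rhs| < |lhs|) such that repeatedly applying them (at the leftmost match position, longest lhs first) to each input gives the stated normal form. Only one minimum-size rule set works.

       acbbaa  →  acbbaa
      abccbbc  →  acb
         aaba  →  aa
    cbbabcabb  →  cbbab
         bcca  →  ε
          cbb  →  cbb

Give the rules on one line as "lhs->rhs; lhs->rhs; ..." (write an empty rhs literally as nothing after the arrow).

  | acbbaa
  | abccbbc => acbbc => acb
  | aaba => aa
  | cbbabcabb => cbbaabb => cbbab

aab->a; bc->; ca->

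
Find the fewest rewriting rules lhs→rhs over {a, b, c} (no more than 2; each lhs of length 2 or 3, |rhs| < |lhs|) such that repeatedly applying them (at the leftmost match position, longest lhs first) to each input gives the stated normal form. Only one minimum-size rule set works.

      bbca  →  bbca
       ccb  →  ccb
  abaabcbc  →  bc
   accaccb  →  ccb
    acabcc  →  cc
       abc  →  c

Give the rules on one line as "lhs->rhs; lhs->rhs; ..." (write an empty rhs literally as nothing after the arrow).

ab->; ac->

  | bbca
  | ccb
  | abaabcbc => aabcbc => acbc => bc
  | accaccb => caccb => ccb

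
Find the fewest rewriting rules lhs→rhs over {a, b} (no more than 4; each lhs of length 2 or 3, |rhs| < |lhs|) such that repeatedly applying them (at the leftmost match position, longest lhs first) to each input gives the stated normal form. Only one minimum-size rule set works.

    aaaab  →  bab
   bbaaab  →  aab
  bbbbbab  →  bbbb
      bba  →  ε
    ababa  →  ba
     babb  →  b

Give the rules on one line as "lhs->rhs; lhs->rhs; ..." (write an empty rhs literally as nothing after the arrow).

  | aaaab => bab
  | bbaaab => aab
  | bbbbbab => bbbb
  | bba => ε

aaa->b; aba->; abb->; bba->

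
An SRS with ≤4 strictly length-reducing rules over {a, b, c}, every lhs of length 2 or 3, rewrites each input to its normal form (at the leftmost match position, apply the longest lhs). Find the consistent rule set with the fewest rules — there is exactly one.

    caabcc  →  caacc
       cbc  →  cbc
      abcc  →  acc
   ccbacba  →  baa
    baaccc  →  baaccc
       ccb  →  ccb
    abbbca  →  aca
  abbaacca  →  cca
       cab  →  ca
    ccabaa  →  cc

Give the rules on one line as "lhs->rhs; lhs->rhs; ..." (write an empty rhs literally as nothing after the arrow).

  | caabcc => caacc
  | cbc
  | abcc => acc
  | ccbacba => cbacba => bacba => baba => baa

aaa->; ab->a; cba->ba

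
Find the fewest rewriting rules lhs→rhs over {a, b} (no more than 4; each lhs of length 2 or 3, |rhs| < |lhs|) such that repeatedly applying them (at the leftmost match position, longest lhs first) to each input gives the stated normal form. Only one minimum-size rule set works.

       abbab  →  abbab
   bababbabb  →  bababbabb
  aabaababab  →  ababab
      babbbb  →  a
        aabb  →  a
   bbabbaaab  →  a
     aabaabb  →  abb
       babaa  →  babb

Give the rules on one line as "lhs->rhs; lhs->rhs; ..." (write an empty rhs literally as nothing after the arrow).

aa->b; aaa->; bbb->a

  | abbab
  | bababbabb
  | aabaababab => bbaababab => bbbbabab => ababab
  | babbbb => baab => bbb => a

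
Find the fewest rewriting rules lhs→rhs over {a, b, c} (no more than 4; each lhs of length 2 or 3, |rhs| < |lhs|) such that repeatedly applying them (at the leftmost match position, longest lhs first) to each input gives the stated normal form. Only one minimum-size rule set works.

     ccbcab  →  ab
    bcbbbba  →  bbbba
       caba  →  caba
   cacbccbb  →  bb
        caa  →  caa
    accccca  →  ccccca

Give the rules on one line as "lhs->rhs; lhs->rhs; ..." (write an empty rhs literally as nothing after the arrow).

  | ccbcab => cbcab => bcab => ab
  | bcbbbba => bbbba
  | caba
  | cacbccbb => ccbccbb => cbccbb => bccbb => cbb => bb

ac->c; bc->; cb->b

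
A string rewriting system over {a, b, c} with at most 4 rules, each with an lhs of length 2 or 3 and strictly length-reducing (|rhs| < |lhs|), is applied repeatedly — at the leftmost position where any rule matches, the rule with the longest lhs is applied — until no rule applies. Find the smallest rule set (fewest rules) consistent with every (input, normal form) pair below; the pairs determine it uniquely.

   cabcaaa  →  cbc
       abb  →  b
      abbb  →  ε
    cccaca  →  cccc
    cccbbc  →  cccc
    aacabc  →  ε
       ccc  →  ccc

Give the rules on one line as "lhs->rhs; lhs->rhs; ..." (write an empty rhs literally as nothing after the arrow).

ab->; ac->; bb->; ca->c

  | cabcaaa => cbcaaa => cbcaa => cbca => cbc
  | abb => b
  | abbb => bb => ε
  | cccaca => cccca => cccc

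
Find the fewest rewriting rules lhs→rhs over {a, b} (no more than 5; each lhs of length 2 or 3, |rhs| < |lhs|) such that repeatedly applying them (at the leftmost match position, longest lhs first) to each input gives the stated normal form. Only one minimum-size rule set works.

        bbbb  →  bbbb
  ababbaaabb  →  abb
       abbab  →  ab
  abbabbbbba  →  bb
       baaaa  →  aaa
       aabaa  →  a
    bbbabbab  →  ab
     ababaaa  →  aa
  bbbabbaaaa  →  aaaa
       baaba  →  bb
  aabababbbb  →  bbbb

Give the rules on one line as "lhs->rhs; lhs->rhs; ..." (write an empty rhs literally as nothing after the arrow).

aab->ab; aba->bb; ba->; bba->a

  | bbbb
  | ababbaaabb => bbbbaaabb => bbaaabb => aaabb => aabb => abb
  | abbab => aab => ab
  | abbabbbbba => aabbbbba => abbbbba => abbba => aba => bb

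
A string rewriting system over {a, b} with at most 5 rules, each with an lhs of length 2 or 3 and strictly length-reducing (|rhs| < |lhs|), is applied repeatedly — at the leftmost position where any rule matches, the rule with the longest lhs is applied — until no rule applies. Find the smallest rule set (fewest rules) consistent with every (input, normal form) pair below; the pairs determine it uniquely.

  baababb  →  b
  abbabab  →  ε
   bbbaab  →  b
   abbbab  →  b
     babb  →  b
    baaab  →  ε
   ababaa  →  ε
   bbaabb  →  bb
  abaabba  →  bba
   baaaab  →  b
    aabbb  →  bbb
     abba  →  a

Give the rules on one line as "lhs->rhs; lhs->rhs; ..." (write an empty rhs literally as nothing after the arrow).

  | baababb => aababb => babb => b
  | abbabab => abab => ab => ε
  | bbbaab => bbaab => baab => aab => b
  | abbbab => bab => b

aa->; ab->; abb->; baa->aa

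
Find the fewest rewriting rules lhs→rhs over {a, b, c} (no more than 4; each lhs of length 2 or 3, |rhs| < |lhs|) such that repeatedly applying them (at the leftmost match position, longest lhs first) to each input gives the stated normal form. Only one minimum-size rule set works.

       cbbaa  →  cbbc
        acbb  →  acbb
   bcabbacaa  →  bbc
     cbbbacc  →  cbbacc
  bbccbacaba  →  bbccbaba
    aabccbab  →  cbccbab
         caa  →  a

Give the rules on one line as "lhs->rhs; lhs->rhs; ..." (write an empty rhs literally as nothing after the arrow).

aa->c; bbb->bb; ca->

  | cbbaa => cbbc
  | acbb
  | bcabbacaa => bbbacaa => bbacaa => bbaa => bbc
  | cbbbacc => cbbacc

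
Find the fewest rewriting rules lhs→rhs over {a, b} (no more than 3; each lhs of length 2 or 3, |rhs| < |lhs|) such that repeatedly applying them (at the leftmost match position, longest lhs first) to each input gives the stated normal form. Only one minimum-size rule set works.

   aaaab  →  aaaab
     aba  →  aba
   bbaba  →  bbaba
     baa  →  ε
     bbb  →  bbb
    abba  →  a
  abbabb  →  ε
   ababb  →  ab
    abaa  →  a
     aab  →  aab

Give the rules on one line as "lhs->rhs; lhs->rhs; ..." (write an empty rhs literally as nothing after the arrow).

abb->; baa->

  | aaaab
  | aba
  | bbaba
  | baa => ε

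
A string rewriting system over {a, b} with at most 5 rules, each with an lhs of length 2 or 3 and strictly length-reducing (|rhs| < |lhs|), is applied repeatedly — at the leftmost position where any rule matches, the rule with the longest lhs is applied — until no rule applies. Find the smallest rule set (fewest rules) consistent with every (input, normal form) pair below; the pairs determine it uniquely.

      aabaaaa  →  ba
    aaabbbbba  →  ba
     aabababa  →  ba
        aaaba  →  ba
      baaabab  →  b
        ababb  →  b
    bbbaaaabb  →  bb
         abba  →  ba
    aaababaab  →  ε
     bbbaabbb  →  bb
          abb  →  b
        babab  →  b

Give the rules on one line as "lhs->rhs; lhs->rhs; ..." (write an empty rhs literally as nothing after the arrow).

aa->b; ab->; baa->a; bba->ba

  | aabaaaa => bbaaaa => baaaa => aaa => ba
  | aaabbbbba => babbbbba => bbbbba => bbbba => bbba => bba => ba
  | aabababa => bbababa => bababa => baba => ba
  | aaaba => baba => ba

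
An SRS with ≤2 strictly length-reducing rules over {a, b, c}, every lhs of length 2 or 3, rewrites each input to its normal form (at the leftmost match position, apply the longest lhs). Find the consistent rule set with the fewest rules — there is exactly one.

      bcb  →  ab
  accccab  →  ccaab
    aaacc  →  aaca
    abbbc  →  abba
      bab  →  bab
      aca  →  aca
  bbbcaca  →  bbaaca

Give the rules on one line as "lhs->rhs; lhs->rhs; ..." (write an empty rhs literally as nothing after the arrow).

acc->ca; bc->a

  | bcb => ab
  | accccab => caccab => ccaab
  | aaacc => aaca
  | abbbc => abba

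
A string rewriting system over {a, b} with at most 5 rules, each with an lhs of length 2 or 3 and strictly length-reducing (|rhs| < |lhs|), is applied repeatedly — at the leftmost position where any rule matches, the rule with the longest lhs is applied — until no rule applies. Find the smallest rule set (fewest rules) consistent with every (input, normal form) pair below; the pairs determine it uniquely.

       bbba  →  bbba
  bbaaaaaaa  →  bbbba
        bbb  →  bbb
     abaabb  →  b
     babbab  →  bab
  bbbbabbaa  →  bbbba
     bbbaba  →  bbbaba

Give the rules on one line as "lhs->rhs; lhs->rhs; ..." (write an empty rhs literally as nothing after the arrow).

  | bbba
  | bbaaaaaaa => bbbaaaa => bbbba
  | bbb
  | abaabb => abbb => b

aa->a; aaa->b; aab->b; abb->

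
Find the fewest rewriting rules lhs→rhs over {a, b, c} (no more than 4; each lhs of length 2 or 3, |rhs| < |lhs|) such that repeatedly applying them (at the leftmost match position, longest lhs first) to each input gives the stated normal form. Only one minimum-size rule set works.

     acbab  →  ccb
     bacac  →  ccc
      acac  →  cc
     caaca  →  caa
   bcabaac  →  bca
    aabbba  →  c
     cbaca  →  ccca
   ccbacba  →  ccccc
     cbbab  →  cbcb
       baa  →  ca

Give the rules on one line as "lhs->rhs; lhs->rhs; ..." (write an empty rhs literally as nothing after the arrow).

aac->a; ab->; ac->c; ba->c

  | acbab => cbab => ccb
  | bacac => ccac => ccc
  | acac => cac => cc
  | caaca => caa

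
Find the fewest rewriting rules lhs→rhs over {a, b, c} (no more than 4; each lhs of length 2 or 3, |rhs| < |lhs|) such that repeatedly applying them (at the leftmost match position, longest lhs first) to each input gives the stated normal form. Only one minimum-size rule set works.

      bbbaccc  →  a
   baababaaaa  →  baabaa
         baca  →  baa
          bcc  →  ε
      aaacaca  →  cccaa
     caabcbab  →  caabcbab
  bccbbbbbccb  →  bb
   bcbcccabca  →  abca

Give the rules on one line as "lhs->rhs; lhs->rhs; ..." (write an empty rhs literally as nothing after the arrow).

  | bbbaccc => accc => acc => ac => a
  | baababaaaa => baababcca => baabaa
  | baca => baa
  | bcc => ε

aaa->cc; ac->a; bbb->; bcc->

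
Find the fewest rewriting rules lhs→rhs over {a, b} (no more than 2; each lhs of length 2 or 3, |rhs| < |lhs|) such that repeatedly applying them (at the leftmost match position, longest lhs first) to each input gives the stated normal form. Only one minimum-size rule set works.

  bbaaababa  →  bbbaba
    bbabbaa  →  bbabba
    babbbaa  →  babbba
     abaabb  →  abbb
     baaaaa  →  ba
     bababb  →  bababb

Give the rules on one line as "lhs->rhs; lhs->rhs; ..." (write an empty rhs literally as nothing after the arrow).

aa->a; aab->b

  | bbaaababa => bbaababa => bbbaba
  | bbabbaa => bbabba
  | babbbaa => babbba
  | abaabb => abbb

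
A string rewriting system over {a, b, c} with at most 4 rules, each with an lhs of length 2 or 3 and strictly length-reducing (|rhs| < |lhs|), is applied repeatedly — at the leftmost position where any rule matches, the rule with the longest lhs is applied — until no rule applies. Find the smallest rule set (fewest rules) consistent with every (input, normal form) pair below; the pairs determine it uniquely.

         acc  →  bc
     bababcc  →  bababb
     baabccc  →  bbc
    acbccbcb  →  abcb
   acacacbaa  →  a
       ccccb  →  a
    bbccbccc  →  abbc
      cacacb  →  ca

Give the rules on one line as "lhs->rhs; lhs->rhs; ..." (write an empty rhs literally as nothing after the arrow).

  | acc => bc
  | bababcc => bababb
  | baabccc => bccc => bbc
  | acbccbcb => bbccbcb => bbbbcb => abcb

ac->b; baa->; bbb->a; cc->b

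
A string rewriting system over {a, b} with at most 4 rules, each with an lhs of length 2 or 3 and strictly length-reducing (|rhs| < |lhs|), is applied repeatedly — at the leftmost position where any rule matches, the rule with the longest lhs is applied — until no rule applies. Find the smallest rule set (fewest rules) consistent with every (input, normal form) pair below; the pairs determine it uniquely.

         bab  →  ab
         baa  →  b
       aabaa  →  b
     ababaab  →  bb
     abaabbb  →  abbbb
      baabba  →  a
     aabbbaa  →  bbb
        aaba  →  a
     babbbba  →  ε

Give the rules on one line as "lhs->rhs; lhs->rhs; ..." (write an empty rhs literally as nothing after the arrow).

aa->; ba->a; baa->b

  | bab => ab
  | baa => b
  | aabaa => baa => b
  | ababaab => aabaab => baab => bb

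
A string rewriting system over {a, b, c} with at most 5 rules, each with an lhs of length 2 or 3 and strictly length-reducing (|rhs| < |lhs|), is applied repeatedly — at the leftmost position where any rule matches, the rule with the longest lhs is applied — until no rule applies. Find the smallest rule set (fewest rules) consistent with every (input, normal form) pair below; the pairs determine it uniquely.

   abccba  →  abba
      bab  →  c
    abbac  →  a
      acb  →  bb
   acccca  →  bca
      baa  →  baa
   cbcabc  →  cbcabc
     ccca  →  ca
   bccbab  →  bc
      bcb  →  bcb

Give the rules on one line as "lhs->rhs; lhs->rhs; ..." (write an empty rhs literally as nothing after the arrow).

ac->b; bab->c; bbb->; cc->

  | abccba => abba
  | bab => c
  | abbac => abbb => a
  | acb => bb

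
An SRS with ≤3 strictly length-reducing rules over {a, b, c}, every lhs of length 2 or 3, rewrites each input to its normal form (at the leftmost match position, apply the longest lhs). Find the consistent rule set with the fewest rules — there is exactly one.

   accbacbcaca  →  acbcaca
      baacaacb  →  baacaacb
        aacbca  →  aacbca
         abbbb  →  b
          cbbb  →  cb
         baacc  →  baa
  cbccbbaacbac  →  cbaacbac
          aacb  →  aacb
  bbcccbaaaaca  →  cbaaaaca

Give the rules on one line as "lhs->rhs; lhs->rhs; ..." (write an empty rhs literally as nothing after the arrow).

ab->; bb->; cc->

  | accbacbcaca => abacbcaca => acbcaca
  | baacaacb
  | aacbca
  | abbbb => bbb => b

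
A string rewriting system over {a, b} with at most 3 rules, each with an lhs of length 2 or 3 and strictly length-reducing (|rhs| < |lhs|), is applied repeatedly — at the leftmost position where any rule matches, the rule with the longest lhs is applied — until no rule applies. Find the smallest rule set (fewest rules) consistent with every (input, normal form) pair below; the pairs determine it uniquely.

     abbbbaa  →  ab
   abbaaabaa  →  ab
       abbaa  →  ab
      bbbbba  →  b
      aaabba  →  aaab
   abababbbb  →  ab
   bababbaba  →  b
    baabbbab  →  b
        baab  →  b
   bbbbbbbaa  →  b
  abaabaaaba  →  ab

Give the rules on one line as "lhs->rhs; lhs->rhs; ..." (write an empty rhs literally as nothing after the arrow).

ba->b; bb->b

  | abbbbaa => abbbaa => abbaa => abaa => aba => ab
  | abbaaabaa => abaaabaa => abaabaa => ababaa => abbaa => abaa => aba => ab
  | abbaa => abaa => aba => ab
  | bbbbba => bbbba => bbba => bba => ba => b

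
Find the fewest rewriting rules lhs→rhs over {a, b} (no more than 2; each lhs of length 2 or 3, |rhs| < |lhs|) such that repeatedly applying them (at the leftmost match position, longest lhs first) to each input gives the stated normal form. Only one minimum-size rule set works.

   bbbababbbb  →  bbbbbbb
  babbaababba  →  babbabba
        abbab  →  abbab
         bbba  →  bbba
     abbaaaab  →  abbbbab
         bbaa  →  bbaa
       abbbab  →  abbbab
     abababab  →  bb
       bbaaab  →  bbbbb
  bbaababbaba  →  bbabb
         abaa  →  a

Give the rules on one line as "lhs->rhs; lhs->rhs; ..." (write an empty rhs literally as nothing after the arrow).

  | bbbababbbb => bbbbbbb
  | babbaababba => babbabba
  | abbab
  | bbba

aaa->bb; aba->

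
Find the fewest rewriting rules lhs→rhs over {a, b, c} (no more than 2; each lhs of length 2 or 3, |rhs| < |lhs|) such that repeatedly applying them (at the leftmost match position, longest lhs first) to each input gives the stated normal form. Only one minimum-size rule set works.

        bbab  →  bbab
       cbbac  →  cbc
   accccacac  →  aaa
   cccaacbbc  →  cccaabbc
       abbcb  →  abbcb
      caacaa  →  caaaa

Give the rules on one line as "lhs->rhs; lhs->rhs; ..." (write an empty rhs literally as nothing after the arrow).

ac->a; bac->c

  | bbab
  | cbbac => cbc
  | accccacac => acccacac => accacac => acacac => aacac => aaac => aaa
  | cccaacbbc => cccaabbc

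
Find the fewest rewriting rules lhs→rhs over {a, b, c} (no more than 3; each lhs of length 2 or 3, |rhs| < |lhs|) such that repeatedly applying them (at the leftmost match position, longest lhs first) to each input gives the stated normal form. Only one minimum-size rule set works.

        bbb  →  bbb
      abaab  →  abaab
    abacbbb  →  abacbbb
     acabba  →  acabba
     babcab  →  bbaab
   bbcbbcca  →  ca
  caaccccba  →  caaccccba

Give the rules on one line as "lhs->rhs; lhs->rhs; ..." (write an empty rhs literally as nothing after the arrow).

abc->ba; bbc->

  | bbb
  | abaab
  | abacbbb
  | acabba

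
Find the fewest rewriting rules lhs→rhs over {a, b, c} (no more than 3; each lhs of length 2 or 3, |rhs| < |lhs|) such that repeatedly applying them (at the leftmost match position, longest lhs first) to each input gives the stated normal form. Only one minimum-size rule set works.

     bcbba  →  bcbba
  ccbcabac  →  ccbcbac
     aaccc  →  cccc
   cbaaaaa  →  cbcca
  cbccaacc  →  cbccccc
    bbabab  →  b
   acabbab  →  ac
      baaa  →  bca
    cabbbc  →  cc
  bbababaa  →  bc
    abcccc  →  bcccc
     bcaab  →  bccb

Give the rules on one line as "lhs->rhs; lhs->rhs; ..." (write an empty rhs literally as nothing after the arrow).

aa->c; ab->b; bbb->

  | bcbba
  | ccbcabac => ccbcbac
  | aaccc => cccc
  | cbaaaaa => cbcaaa => cbcca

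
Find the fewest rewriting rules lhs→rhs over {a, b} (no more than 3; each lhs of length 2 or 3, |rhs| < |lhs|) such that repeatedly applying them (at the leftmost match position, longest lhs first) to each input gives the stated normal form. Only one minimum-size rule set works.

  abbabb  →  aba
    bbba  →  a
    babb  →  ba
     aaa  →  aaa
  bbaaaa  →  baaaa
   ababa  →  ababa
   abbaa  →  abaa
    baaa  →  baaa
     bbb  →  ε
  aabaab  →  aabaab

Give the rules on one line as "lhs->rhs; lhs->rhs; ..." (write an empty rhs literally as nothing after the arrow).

bb->; bba->ba; bbb->

  | abbabb => ababb => aba
  | bbba => a
  | babb => ba
  | aaa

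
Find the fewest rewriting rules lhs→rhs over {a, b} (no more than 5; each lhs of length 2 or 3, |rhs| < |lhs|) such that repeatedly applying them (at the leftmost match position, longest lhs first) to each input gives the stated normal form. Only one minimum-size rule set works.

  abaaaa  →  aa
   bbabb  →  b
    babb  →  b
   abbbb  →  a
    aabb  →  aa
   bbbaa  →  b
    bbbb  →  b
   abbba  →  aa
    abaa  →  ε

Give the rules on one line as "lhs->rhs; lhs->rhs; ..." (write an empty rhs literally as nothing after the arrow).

  | abaaaa => aaaaa => aa
  | bbabb => babb => bbb => bb => b
  | babb => bbb => bb => b
  | abbbb => abbb => abb => ab => a

aaa->; ab->a; ba->b; bb->b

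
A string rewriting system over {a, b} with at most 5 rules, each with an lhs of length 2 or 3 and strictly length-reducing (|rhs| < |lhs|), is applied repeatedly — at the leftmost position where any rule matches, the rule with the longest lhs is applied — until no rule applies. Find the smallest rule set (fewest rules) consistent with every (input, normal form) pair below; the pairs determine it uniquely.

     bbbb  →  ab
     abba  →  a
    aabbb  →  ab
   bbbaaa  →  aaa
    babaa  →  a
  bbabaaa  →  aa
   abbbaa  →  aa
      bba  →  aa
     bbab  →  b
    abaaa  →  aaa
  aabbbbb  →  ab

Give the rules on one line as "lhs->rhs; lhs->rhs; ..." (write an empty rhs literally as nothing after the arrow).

aab->b; abb->ab; ba->; bb->a

  | bbbb => abb => ab
  | abba => aba => a
  | aabbb => bbb => ab
  | bbbaaa => abaaa => aaa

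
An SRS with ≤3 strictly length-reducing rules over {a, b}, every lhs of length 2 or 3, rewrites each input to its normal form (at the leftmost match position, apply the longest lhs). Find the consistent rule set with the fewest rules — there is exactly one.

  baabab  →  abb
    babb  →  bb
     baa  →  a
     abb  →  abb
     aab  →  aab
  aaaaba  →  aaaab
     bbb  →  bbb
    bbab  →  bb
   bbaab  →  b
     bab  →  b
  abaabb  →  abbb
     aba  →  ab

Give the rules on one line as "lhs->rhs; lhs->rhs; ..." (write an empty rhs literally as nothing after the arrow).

  | baabab => abab => abb
  | babb => bb
  | baa => a
  | abb

aba->ab; ba->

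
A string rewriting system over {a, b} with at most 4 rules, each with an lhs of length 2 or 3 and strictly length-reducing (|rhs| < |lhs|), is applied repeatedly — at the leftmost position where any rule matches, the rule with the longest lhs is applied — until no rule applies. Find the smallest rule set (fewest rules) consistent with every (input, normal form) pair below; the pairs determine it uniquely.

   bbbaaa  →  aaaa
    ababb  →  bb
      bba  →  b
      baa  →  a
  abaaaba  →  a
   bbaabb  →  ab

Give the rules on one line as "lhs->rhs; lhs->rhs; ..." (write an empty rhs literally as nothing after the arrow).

  | bbbaaa => aaaa
  | ababb => bb
  | bba => b
  | baa => a

aba->; ba->; bab->a; bbb->a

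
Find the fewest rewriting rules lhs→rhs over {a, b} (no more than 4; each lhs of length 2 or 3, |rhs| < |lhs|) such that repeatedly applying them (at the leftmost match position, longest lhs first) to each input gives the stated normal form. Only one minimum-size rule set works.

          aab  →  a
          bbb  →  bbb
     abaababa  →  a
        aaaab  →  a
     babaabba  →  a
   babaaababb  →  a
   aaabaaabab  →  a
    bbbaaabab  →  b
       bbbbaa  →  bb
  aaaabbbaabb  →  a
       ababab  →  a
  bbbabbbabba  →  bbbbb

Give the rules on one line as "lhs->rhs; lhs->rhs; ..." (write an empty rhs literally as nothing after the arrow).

  | aab => ab => a
  | bbb
  | abaababa => aaababa => aababa => ababa => aaba => aba => aa => a
  | aaaab => aaab => aab => ab => a

aa->a; ab->a; ba->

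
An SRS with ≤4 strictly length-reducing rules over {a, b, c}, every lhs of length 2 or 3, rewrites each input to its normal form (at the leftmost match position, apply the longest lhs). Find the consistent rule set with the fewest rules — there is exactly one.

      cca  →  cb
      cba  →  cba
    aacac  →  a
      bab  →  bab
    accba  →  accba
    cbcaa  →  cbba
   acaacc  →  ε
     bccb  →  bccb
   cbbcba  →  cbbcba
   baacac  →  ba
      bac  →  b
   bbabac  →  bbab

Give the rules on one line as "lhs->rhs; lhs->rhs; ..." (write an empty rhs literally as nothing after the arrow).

abc->; bac->b; ca->b

  | cca => cb
  | cba
  | aacac => aabc => a
  | bab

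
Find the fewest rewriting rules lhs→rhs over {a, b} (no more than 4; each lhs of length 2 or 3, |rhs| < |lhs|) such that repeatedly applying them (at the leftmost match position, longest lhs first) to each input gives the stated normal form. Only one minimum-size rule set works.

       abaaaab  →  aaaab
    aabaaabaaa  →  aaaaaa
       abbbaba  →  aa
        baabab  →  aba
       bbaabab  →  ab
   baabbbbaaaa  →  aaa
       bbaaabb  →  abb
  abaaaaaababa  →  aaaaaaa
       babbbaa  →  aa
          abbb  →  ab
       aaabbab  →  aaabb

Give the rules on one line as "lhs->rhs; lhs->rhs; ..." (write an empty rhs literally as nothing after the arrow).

  | abaaaab => aaaab
  | aabaaabaaa => aaaabaaa => aaaaaa
  | abbbaba => ababa => abaa => aa
  | baabab => abab => aba

baa->a; bab->ba; bba->b; bbb->b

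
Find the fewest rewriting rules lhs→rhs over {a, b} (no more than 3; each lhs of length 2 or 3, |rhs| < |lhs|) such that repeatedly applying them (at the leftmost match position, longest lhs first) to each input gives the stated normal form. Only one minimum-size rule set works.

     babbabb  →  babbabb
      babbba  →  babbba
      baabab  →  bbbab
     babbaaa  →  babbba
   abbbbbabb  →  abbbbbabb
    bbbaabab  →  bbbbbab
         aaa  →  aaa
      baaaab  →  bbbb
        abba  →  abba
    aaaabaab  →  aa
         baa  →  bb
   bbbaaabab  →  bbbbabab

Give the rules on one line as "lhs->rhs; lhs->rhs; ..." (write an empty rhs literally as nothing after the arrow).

  | babbabb
  | babbba
  | baabab => bbbab
  | babbaaa => babbba

aab->; baa->bb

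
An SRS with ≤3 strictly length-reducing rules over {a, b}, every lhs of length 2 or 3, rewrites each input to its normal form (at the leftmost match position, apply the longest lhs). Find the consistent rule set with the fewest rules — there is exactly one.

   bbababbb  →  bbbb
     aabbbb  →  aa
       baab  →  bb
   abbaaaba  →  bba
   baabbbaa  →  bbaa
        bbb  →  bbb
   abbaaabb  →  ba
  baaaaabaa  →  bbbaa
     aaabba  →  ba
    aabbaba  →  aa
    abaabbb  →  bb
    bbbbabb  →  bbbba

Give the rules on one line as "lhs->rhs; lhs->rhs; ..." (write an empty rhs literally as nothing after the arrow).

aaa->ab; ab->b; abb->a

  | bbababbb => bbbabbb => bbbab => bbbb
  | aabbbb => aabb => aa
  | baab => bab => bb
  | abbaaaba => aaaaba => ababa => baba => bba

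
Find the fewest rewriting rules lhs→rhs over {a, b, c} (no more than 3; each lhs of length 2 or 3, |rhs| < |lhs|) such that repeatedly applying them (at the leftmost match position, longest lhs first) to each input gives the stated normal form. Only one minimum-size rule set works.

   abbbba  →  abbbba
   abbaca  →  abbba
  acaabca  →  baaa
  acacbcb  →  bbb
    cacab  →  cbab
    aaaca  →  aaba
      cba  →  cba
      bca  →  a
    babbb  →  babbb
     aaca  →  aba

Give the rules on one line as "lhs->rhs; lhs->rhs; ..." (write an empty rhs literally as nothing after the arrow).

ac->b; bc->

  | abbbba
  | abbaca => abbba
  | acaabca => baabca => baaa
  | acacbcb => bacbcb => bbbcb => bbb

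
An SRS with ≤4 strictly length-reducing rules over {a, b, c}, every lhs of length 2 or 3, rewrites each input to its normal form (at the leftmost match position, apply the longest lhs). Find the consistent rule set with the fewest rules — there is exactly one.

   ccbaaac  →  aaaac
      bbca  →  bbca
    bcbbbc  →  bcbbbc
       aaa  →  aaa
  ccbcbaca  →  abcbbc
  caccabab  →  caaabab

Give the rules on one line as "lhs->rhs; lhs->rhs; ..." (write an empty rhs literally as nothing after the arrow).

  | ccbaaac => abaaac => aaaac
  | bbca
  | bcbbbc
  | aaa

aca->bc; baa->aa; cc->a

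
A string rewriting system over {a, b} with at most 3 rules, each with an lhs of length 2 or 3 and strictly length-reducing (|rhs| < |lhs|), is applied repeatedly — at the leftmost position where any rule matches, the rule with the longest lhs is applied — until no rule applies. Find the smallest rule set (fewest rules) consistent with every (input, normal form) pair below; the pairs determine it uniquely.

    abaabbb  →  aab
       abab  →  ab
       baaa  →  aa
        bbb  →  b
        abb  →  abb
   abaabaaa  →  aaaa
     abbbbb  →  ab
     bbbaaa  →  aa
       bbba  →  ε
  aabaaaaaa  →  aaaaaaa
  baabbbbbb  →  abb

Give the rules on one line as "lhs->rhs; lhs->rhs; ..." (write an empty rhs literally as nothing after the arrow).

  | abaabbb => aabbb => aab
  | abab => ab
  | baaa => aa
  | bbb => b

ba->; bbb->b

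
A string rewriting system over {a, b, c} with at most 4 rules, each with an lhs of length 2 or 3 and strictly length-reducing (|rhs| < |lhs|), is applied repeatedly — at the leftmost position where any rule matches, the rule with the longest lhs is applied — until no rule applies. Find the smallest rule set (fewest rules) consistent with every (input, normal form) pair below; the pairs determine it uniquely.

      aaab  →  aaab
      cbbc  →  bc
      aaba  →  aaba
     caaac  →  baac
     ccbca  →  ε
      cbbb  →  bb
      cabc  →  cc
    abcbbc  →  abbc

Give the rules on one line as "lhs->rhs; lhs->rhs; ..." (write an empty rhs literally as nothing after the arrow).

  | aaab
  | cbbc => bc
  | aaba
  | caaac => baac

ca->b; cab->c; cb->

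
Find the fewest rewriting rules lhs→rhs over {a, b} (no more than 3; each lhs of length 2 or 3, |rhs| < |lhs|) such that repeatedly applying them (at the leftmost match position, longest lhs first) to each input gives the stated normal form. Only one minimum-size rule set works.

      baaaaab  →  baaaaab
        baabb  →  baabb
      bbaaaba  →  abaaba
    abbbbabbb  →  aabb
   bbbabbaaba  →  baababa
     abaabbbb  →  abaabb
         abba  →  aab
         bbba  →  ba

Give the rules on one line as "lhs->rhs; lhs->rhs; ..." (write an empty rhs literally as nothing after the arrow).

  | baaaaab
  | baabb
  | bbaaaba => abaaba
  | abbbbabbb => abbabbb => aabbbb => aabb

bba->ab; bbb->b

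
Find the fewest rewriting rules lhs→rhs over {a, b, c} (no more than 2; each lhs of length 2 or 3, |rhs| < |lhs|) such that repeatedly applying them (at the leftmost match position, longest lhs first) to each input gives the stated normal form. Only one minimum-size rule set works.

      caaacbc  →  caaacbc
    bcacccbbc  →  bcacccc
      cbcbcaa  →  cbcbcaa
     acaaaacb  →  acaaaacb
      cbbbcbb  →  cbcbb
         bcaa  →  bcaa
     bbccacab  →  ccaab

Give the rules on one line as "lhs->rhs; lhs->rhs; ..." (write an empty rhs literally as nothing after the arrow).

  | caaacbc
  | bcacccbbc => bcacccc
  | cbcbcaa
  | acaaaacb

bbc->c; cab->ab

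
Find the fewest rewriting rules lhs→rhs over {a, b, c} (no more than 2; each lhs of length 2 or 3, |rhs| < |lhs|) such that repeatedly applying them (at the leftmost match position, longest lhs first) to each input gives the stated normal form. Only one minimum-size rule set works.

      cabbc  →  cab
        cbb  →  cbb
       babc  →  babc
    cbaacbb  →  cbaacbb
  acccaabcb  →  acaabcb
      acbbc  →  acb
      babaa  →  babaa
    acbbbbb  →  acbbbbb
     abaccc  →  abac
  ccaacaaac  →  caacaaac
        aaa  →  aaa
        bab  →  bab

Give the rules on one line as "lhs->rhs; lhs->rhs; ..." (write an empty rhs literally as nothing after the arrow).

  | cabbc => cab
  | cbb
  | babc
  | cbaacbb

bbc->b; cc->c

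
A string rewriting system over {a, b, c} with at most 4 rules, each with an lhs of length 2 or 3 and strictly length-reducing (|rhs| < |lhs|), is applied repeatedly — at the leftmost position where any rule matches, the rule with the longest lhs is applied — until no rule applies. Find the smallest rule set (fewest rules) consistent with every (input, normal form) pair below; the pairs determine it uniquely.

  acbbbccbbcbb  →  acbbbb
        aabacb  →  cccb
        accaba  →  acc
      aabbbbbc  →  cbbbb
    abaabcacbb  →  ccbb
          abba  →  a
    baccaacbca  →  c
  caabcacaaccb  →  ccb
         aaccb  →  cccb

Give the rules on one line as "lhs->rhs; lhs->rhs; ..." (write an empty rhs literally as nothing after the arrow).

aa->c; ba->c; bc->; ca->

  | acbbbccbbcbb => acbbcbbcbb => acbbbcbb => acbbbb
  | aabacb => cbacb => cccb
  | accaba => acba => acc
  | aabbbbbc => cbbbbbc => cbbbb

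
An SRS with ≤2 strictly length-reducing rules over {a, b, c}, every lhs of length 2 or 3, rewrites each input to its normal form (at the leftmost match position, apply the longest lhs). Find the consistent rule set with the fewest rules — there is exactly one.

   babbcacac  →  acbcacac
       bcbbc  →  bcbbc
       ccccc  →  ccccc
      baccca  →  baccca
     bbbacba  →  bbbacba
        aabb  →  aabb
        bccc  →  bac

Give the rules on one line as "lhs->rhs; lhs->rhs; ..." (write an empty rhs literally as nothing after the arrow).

  | babbcacac => acbcacac
  | bcbbc
  | ccccc
  | baccca

bab->ac; bcc->ba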